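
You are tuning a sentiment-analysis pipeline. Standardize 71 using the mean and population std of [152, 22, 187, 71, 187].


μ = 123.8, σ = 66.2341
z = (71 - 123.8)/66.2341 = -0.7972

-0.7972


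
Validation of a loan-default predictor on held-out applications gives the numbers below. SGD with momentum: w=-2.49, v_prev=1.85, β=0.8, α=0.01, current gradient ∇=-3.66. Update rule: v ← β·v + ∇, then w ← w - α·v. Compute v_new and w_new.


v_new = 0.8·1.85 - 3.66 = 1.48 - 3.66 = -2.18
w_new = -2.49 - 0.01·-2.18 = -2.49 + 0.0218 = -2.4682

v_new=-2.18, w_new=-2.4682


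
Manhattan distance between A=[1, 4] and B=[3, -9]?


d = |1-3| + |4+ 9|
  = 2 + 13
  = 15

15


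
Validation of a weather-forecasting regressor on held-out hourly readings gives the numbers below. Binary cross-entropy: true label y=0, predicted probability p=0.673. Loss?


BCE = -[y·ln(p) + (1-y)·ln(1-p)]
= -0 - 1·ln(1-0.673)
= -ln(0.327) = 1.1178

1.1178


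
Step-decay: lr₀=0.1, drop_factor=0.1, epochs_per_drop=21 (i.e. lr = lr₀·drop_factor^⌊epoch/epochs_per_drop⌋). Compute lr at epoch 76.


n_drops = ⌊76/21⌋ = 3
lr = 0.1·0.1^3 = 0.1·0.001 = 0.0001

0.0001


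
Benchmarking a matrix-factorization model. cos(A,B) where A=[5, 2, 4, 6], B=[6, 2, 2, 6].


A·B = 5·6 + 2·2 + 4·2 + 6·6 = 78
‖A‖ = √81 = 9, ‖B‖ = √80 = 8.9443
cos = 78/(√81·√80) = 78/√6480 = 0.969

0.969


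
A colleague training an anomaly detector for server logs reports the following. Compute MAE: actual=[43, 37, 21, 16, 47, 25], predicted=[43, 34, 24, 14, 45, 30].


Absolute errors: |43-43|=0, |37-34|=3, |21-24|=3, |16-14|=2, |47-45|=2, |25-30|=5
Sum = 15
MAE = 15/6 = 5/2

5/2


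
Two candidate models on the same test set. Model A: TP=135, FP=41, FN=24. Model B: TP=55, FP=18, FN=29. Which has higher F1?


Model A: P=135/176=0.767, R=135/159=0.8491, F1=2PR/(P+R)=2TP/(2TP+FP+FN)=270/335=0.806
Model B: P=55/73=0.7534, R=55/84=0.6548, F1=2PR/(P+R)=2TP/(2TP+FP+FN)=110/157=0.7006
0.806 > 0.7006 → Model A

Model A


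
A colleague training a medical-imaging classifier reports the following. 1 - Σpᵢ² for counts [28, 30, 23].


Probabilities: [28/81, 30/81, 23/81] ≈ [0.3457, 0.3704, 0.284]
Σpᵢ² = (784 + 900 + 529)/81² = 2213/6561
Gini = 1 - Σpᵢ² = 1 - 2213/6561 = 0.6627

0.6627


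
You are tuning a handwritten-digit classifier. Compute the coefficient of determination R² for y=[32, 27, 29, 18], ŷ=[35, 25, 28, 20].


ȳ = 26.5
SS_res = Σ(y-ŷ)² = 18
SS_tot = Σ(y-ȳ)² = 109
R² = 1 - SS_res/SS_tot = 1 - 0.1651 = 0.8349

0.8349


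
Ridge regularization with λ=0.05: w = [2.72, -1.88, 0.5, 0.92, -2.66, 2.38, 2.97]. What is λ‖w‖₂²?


‖w‖₂² = (2.72)² + (-1.88)² + (0.5)² + (0.92)² + (-2.66)² + (2.38)² + (2.97)²
     = 7.3984 + 3.5344 + 0.25 + 0.8464 + 7.0756 + 5.6644 + 8.8209
     = 33.5901
λ·‖w‖₂² = 0.05·33.5901 = 1.679505

1.679505


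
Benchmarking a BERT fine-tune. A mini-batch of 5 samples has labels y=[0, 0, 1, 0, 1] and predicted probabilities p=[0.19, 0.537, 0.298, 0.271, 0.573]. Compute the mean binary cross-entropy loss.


L[0] = -ln(1-0.19) = -ln(0.81) = 0.2107
L[1] = -ln(1-0.537) = -ln(0.463) = 0.77
L[2] = -ln(0.298) = 1.2107
L[3] = -ln(1-0.271) = -ln(0.729) = 0.3161
L[4] = -ln(0.573) = 0.5569
mean = (0.2107 + 0.77 + 1.2107 + 0.3161 + 0.5569)/5 = 0.6129

0.6129


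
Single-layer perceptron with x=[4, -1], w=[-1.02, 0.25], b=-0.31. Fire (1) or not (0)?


z = (4)·(-1.02) + (-1)·(0.25) - 0.31
  = -4.64
step(z) = 0 (z<0)

0


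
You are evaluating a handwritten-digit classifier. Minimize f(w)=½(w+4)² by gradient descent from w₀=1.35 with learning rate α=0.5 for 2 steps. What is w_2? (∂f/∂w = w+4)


step 1: grad = 1.35+4 = 5.35; w = 1.35 - 0.5·(5.35) = -1.325
step 2: grad = -1.325+4 = 2.675; w = -1.325 - 0.5·(2.675) = -2.6625

-2.6625


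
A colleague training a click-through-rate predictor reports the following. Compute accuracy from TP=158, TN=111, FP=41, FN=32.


Accuracy = (TP+TN)/(TP+TN+FP+FN)
= (158+111)/(342)
= 269/342 = 78.65%

78.65%


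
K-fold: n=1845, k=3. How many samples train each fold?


Fold size = 1845/3 = 615
Training per fold = 1845 - 615 = 1230

1230


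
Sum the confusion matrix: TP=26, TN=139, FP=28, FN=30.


Total = TP + TN + FP + FN
= 26 + 139 + 28 + 30
= 223
(Predicted positive: 54, predicted negative: 169)

223


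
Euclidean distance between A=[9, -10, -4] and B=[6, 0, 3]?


d = √((9-6)² + (-10-0)² + (-4-3)²)
  = √(9 + 100 + 49)
  = √158 = 12.5698

12.5698


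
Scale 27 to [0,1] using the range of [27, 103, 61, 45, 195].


min=27, max=195
(27-27)/(195-27) = 0/168 = 0.0

0.0


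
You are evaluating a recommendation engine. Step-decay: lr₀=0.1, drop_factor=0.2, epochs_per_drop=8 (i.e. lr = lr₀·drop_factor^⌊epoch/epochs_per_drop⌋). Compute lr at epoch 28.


n_drops = ⌊28/8⌋ = 3
lr = 0.1·0.2^3 = 0.1·0.008 = 0.0008

0.0008


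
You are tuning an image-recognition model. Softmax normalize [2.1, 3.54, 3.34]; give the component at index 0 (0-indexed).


Exponentials: e^2.1=8.1662, e^3.54=34.4669, e^3.34=28.2191
Sum = 70.8522
Softmax = [0.1153, 0.4865, 0.3983]
p[0] = 8.1662/70.8522 = 0.1153

0.1153


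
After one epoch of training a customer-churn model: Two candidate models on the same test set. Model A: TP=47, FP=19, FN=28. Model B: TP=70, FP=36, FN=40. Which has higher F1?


Model A: P=47/66=0.7121, R=47/75=0.6267, F1=2PR/(P+R)=2TP/(2TP+FP+FN)=94/141=0.6667
Model B: P=70/106=0.6604, R=70/110=0.6364, F1=2PR/(P+R)=2TP/(2TP+FP+FN)=140/216=0.6481
0.6667 > 0.6481 → Model A

Model A


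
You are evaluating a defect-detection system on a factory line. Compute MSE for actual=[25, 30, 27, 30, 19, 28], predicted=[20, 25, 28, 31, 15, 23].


Squared errors: (25-20)²=25, (30-25)²=25, (27-28)²=1, (30-31)²=1, (19-15)²=16, (28-23)²=25
Sum = 93
MSE = 93/6 = 31/2

31/2


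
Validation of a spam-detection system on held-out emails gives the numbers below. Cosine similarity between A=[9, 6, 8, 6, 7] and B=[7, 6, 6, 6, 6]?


A·B = 9·7 + 6·6 + 8·6 + 6·6 + 7·6 = 225
‖A‖ = √266 = 16.3095, ‖B‖ = √193 = 13.8924
cos = 225/(√266·√193) = 225/√51338 = 0.993

0.993


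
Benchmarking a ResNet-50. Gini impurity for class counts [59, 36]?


Probabilities: [59/95, 36/95] ≈ [0.6211, 0.3789]
Σpᵢ² = (3481 + 1296)/95² = 4777/9025
Gini = 1 - Σpᵢ² = 1 - 4777/9025 = 0.4707

0.4707


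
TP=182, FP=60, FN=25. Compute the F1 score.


Precision = 182/242 = 0.7521
Recall = 182/207 = 0.8792
F1 = 2·P·R/(P+R) = 2·TP/(2·TP+FP+FN) = 364/(364+60+25) = 364/449 = 0.8107

0.8107


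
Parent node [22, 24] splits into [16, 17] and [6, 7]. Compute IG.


Parent = [22, 24], H_parent = 0.9986
H_left = 0.9993 (n=33), H_right = 0.9957 (n=13)
H_children = (33/46)·0.9993 + (13/46)·0.9957 = 0.9983
IG = 0.9986 - 0.9983 = 0.0003

0.0003


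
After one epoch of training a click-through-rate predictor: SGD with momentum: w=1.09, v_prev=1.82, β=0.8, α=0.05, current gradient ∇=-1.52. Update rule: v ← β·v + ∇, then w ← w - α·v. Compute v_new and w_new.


v_new = 0.8·1.82 - 1.52 = 1.456 - 1.52 = -0.064
w_new = 1.09 - 0.05·-0.064 = 1.09 + 0.0032 = 1.0932

v_new=-0.064, w_new=1.0932


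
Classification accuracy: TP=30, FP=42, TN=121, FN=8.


Accuracy = (TP+TN)/(TP+TN+FP+FN)
= (30+121)/(201)
= 151/201 = 75.12%

75.12%


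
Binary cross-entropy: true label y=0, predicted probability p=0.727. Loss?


BCE = -[y·ln(p) + (1-y)·ln(1-p)]
= -0 - 1·ln(1-0.727)
= -ln(0.273) = 1.2983

1.2983


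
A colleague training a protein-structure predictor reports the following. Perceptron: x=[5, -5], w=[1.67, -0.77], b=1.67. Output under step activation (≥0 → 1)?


z = (5)·(1.67) + (-5)·(-0.77) + 1.67
  = 13.87
step(z) = 1 (z≥0)

1


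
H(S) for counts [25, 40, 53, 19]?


Probabilities: [25/137, 40/137, 53/137, 19/137] ≈ [0.1825, 0.292, 0.3869, 0.1387]
H = -((25/137)·log₂(25/137) + (40/137)·log₂(40/137) + (53/137)·log₂(53/137) + (19/137)·log₂(19/137))
  = 1.8917 bits

1.8917 bits


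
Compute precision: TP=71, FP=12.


Precision = TP/(TP+FP)
= 71/(71+12)
= 71/83 = 85.54%

85.54%


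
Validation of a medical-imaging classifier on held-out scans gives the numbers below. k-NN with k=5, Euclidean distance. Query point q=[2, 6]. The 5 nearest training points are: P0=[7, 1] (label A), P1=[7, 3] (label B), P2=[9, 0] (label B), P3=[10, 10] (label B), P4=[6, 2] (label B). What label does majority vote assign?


d(q,P0) = 7.0711  (label A)
d(q,P1) = 5.831  (label B)
d(q,P2) = 9.2195  (label B)
d(q,P3) = 8.9443  (label B)
d(q,P4) = 5.6569  (label B)
Votes: A=1, B=4
Majority → B

B


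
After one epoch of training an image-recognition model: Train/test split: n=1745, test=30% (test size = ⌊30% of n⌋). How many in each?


Test = ⌊1745·30/100⌋ = 523
Train = 1745 - 523 = 1222

Train: 1222, Test: 523


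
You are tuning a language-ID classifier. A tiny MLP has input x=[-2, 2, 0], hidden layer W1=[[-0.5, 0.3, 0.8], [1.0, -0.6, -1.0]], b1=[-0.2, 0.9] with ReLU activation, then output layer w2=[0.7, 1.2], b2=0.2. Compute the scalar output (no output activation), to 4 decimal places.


z1[0] = (-0.5)·(-2) + (0.3)·(2) + (0.8)·(0) - 0.2 = 1.4
z1[1] = (1.0)·(-2) + (-0.6)·(2) + (-1.0)·(0) + 0.9 = -2.3
h = ReLU(z1) = [1.4, 0.0]
output = (0.7)·(1.4) + (1.2)·(0.0) + 0.2 = 1.18

1.18


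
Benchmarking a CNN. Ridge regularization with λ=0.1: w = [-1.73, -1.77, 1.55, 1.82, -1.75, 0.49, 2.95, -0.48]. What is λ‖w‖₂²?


‖w‖₂² = (-1.73)² + (-1.77)² + (1.55)² + (1.82)² + (-1.75)² + (0.49)² + (2.95)² + (-0.48)²
     = 2.9929 + 3.1329 + 2.4025 + 3.3124 + 3.0625 + 0.2401 + 8.7025 + 0.2304
     = 24.0762
λ·‖w‖₂² = 0.1·24.0762 = 2.40762

2.40762


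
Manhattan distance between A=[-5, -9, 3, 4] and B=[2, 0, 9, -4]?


d = |-5-2| + |-9-0| + |3-9| + |4+ 4|
  = 7 + 9 + 6 + 8
  = 30

30


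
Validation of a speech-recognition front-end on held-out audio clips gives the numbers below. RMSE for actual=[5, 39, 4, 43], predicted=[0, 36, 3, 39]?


MSE = 51/4 = 12.75
RMSE = √(51/4) = 3.5707

3.5707


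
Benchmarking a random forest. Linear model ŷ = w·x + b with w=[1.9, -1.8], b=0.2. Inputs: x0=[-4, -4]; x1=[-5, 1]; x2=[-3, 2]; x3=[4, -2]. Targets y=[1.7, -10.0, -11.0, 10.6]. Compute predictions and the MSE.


ŷ0 = (1.9)·(-4) + (-1.8)·(-4) + 0.2 = -0.2
ŷ1 = (1.9)·(-5) + (-1.8)·(1) + 0.2 = -11.1
ŷ2 = (1.9)·(-3) + (-1.8)·(2) + 0.2 = -9.1
ŷ3 = (1.9)·(4) + (-1.8)·(-2) + 0.2 = 11.4
errors² = [3.61, 1.21, 3.61, 0.64]
MSE = 9.0700/4 = 2.2675

2.2675


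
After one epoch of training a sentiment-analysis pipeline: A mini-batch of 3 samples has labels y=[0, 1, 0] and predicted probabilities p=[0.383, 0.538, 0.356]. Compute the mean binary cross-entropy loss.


L[0] = -ln(1-0.383) = -ln(0.617) = 0.4829
L[1] = -ln(0.538) = 0.6199
L[2] = -ln(1-0.356) = -ln(0.644) = 0.4401
mean = (0.4829 + 0.6199 + 0.4401)/3 = 0.5143

0.5143


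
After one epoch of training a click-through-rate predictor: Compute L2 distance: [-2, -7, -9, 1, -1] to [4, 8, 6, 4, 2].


d = √((-2-4)² + (-7-8)² + (-9-6)² + (1-4)² + (-1-2)²)
  = √(36 + 225 + 225 + 9 + 9)
  = √504 = 22.4499

22.4499


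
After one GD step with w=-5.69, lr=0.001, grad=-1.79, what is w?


w_new = w - α·∇
= -5.69 - 0.001·-1.79
= -5.69 + 0.00179
= -5.68821

-5.68821


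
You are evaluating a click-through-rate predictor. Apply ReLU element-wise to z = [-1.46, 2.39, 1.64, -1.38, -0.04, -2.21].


ReLU(-1.46) = max(0, -1.46) = 0.0
ReLU(2.39) = max(0, 2.39) = 2.39
ReLU(1.64) = max(0, 1.64) = 1.64
ReLU(-1.38) = max(0, -1.38) = 0.0
ReLU(-0.04) = max(0, -0.04) = 0.0
ReLU(-2.21) = max(0, -2.21) = 0.0
result = [0.0, 2.39, 1.64, 0.0, 0.0, 0.0]

[0.0, 2.39, 1.64, 0.0, 0.0, 0.0]


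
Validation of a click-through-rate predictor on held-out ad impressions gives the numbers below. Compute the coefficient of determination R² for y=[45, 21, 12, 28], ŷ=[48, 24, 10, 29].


ȳ = 26.5
SS_res = Σ(y-ŷ)² = 23
SS_tot = Σ(y-ȳ)² = 585
R² = 1 - SS_res/SS_tot = 1 - 0.0393 = 0.9607

0.9607


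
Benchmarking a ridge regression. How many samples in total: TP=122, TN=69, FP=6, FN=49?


Total = TP + TN + FP + FN
= 122 + 69 + 6 + 49
= 246
(Predicted positive: 128, predicted negative: 118)

246


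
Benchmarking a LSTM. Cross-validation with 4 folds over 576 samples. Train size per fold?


Fold size = 576/4 = 144
Training per fold = 576 - 144 = 432

432


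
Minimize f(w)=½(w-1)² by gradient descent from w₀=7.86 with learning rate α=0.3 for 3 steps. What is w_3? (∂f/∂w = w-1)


step 1: grad = 7.86-1 = 6.86; w = 7.86 - 0.3·(6.86) = 5.802
step 2: grad = 5.802-1 = 4.802; w = 5.802 - 0.3·(4.802) = 4.3614
step 3: grad = 4.3614-1 = 3.3614; w = 4.3614 - 0.3·(3.3614) = 3.35298

3.35298


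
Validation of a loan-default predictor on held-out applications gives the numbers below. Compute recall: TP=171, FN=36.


Recall = TP/(TP+FN)
= 171/(171+36)
= 171/207 = 82.61%

82.61%


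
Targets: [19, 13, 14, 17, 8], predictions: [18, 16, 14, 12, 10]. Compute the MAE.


Absolute errors: |19-18|=1, |13-16|=3, |14-14|=0, |17-12|=5, |8-10|=2
Sum = 11
MAE = 11/5 = 11/5

11/5


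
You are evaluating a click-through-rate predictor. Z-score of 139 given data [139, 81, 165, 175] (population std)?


μ = 140, σ = 36.5103
z = (139 - 140)/36.5103 = -0.0274

-0.0274


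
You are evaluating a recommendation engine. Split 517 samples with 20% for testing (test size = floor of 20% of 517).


Test = ⌊517·20/100⌋ = 103
Train = 517 - 103 = 414

Train: 414, Test: 103


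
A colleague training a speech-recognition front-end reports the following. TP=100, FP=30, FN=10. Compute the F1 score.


Precision = 100/130 = 0.7692
Recall = 100/110 = 0.9091
F1 = 2·P·R/(P+R) = 2·TP/(2·TP+FP+FN) = 200/(200+30+10) = 200/240 = 0.8333

0.8333


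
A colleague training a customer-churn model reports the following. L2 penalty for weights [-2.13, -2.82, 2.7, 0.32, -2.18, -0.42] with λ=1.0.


‖w‖₂² = (-2.13)² + (-2.82)² + (2.7)² + (0.32)² + (-2.18)² + (-0.42)²
     = 4.5369 + 7.9524 + 7.29 + 0.1024 + 4.7524 + 0.1764
     = 24.8105
λ·‖w‖₂² = 1.0·24.8105 = 24.8105

24.8105


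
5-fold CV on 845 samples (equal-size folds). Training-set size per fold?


Fold size = 845/5 = 169
Training per fold = 845 - 169 = 676

676


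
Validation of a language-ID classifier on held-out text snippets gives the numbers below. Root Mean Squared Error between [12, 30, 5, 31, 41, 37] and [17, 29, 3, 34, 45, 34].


MSE = 64/6 = 10.6667
RMSE = √(64/6) = 3.266

3.266


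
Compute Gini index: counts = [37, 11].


Probabilities: [37/48, 11/48] ≈ [0.7708, 0.2292]
Σpᵢ² = (1369 + 121)/48² = 1490/2304
Gini = 1 - Σpᵢ² = 1 - 1490/2304 = 0.3533

0.3533


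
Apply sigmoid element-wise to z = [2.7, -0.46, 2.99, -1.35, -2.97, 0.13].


σ(2.7) = 1/(1+e^-2.7) = 0.937
σ(-0.46) = 1/(1+e^0.46) = 0.387
σ(2.99) = 1/(1+e^-2.99) = 0.9521
σ(-1.35) = 1/(1+e^1.35) = 0.2059
σ(-2.97) = 1/(1+e^2.97) = 0.0488
σ(0.13) = 1/(1+e^-0.13) = 0.5325
result = [0.937, 0.387, 0.9521, 0.2059, 0.0488, 0.5325]

[0.937, 0.387, 0.9521, 0.2059, 0.0488, 0.5325]


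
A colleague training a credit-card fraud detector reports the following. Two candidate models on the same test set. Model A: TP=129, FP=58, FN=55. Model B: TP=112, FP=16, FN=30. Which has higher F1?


Model A: P=129/187=0.6898, R=129/184=0.7011, F1=2PR/(P+R)=2TP/(2TP+FP+FN)=258/371=0.6954
Model B: P=112/128=0.875, R=112/142=0.7887, F1=2PR/(P+R)=2TP/(2TP+FP+FN)=224/270=0.8296
0.6954 < 0.8296 → Model B

Model B


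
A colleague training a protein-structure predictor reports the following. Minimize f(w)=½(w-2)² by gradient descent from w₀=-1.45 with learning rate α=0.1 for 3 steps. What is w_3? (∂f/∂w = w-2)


step 1: grad = -1.45-2 = -3.45; w = -1.45 - 0.1·(-3.45) = -1.105
step 2: grad = -1.105-2 = -3.105; w = -1.105 - 0.1·(-3.105) = -0.7945
step 3: grad = -0.7945-2 = -2.7945; w = -0.7945 - 0.1·(-2.7945) = -0.51505

-0.51505


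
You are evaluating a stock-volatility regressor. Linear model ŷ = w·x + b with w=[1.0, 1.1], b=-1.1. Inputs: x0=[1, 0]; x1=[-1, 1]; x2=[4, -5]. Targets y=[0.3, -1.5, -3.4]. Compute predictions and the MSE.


ŷ0 = (1.0)·(1) + (1.1)·(0) - 1.1 = -0.1
ŷ1 = (1.0)·(-1) + (1.1)·(1) - 1.1 = -1.0
ŷ2 = (1.0)·(4) + (1.1)·(-5) - 1.1 = -2.6
errors² = [0.16, 0.25, 0.64]
MSE = 1.0500/3 = 0.35

0.35


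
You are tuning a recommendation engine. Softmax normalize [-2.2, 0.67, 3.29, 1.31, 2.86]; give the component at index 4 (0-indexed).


Exponentials: e^-2.2=0.1108, e^0.67=1.9542, e^3.29=26.8429, e^1.31=3.7062, e^2.86=17.4615
Sum = 50.0756
Softmax = [0.0022, 0.039, 0.536, 0.074, 0.3487]
p[4] = 17.4615/50.0756 = 0.3487

0.3487


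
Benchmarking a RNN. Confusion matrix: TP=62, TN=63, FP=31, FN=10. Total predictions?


Total = TP + TN + FP + FN
= 62 + 63 + 31 + 10
= 166
(Predicted positive: 93, predicted negative: 73)

166


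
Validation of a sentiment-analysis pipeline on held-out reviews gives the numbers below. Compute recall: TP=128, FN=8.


Recall = TP/(TP+FN)
= 128/(128+8)
= 128/136 = 94.12%

94.12%


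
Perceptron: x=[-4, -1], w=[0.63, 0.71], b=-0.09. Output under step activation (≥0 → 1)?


z = (-4)·(0.63) + (-1)·(0.71) - 0.09
  = -3.32
step(z) = 0 (z<0)

0


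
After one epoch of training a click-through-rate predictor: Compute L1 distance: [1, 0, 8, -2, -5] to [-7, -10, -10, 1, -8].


d = |1+ 7| + |0+ 10| + |8+ 10| + |-2-1| + |-5+ 8|
  = 8 + 10 + 18 + 3 + 3
  = 42

42


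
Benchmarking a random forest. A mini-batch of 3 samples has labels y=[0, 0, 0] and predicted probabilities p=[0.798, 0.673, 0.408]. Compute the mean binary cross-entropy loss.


L[0] = -ln(1-0.798) = -ln(0.202) = 1.5995
L[1] = -ln(1-0.673) = -ln(0.327) = 1.1178
L[2] = -ln(1-0.408) = -ln(0.592) = 0.5242
mean = (1.5995 + 1.1178 + 0.5242)/3 = 1.0805

1.0805


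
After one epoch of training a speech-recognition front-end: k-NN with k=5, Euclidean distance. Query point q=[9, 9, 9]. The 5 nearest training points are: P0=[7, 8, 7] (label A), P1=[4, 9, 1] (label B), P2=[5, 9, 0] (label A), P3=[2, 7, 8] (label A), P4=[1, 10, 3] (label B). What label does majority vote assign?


d(q,P0) = 3.0  (label A)
d(q,P1) = 9.434  (label B)
d(q,P2) = 9.8489  (label A)
d(q,P3) = 7.3485  (label A)
d(q,P4) = 10.0499  (label B)
Votes: A=3, B=2
Majority → A

A


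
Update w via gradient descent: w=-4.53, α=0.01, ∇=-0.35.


w_new = w - α·∇
= -4.53 - 0.01·-0.35
= -4.53 + 0.0035
= -4.5265

-4.5265


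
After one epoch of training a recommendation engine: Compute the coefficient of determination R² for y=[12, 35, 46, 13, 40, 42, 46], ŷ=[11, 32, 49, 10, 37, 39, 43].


ȳ = 33.4286
SS_res = Σ(y-ŷ)² = 55
SS_tot = Σ(y-ȳ)² = 1311.71
R² = 1 - SS_res/SS_tot = 1 - 0.0419 = 0.9581

0.9581


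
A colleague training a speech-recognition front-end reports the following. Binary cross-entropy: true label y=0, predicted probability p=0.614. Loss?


BCE = -[y·ln(p) + (1-y)·ln(1-p)]
= -0 - 1·ln(1-0.614)
= -ln(0.386) = 0.9519

0.9519


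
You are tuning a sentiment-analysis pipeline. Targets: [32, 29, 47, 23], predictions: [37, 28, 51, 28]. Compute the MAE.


Absolute errors: |32-37|=5, |29-28|=1, |47-51|=4, |23-28|=5
Sum = 15
MAE = 15/4 = 15/4

15/4


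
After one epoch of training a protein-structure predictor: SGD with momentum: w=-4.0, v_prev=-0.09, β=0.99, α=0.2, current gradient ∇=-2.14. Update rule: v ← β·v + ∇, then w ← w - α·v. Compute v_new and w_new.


v_new = 0.99·-0.09 - 2.14 = -0.0891 - 2.14 = -2.2291
w_new = -4.0 - 0.2·-2.2291 = -4.0 + 0.44582 = -3.55418

v_new=-2.2291, w_new=-3.55418


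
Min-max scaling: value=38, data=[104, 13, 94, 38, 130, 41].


min=13, max=130
(38-13)/(130-13) = 25/117 = 0.2137

0.2137


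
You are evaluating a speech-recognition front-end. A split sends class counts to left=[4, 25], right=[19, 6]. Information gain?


Parent = [23, 31], H_parent = 0.9841
H_left = 0.5788 (n=29), H_right = 0.795 (n=25)
H_children = (29/54)·0.5788 + (25/54)·0.795 = 0.6789
IG = 0.9841 - 0.6789 = 0.3052

0.3052


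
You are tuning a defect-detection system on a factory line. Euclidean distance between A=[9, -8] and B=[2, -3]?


d = √((9-2)² + (-8+ 3)²)
  = √(49 + 25)
  = √74 = 8.6023

8.6023


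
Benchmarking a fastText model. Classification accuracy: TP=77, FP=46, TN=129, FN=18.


Accuracy = (TP+TN)/(TP+TN+FP+FN)
= (77+129)/(270)
= 206/270 = 76.3%

76.3%


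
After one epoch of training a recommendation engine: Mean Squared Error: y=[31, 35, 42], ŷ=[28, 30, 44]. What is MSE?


Squared errors: (31-28)²=9, (35-30)²=25, (42-44)²=4
Sum = 38
MSE = 38/3 = 38/3

38/3


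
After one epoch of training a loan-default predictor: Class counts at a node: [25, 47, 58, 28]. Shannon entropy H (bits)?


Probabilities: [25/158, 47/158, 58/158, 28/158] ≈ [0.1582, 0.2975, 0.3671, 0.1772]
H = -((25/158)·log₂(25/158) + (47/158)·log₂(47/158) + (58/158)·log₂(58/158) + (28/158)·log₂(28/158))
  = 1.9143 bits

1.9143 bits


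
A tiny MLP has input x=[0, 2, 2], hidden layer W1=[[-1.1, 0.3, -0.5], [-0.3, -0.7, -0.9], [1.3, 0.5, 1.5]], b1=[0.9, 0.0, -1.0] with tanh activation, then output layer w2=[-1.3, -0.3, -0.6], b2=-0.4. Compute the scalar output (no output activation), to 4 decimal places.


z1[0] = (-1.1)·(0) + (0.3)·(2) + (-0.5)·(2) + 0.9 = 0.5
z1[1] = (-0.3)·(0) + (-0.7)·(2) + (-0.9)·(2) + 0.0 = -3.2
z1[2] = (1.3)·(0) + (0.5)·(2) + (1.5)·(2) - 1.0 = 3.0
h = tanh(z1) = [0.4621, -0.9967, 0.9951]
output = (-1.3)·(0.4621) + (-0.3)·(-0.9967) + (-0.6)·(0.9951) - 0.4 = -1.2988

-1.2988


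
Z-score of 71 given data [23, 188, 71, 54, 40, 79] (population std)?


μ = 75.8333, σ = 53.4896
z = (71 - 75.8333)/53.4896 = -0.0904

-0.0904


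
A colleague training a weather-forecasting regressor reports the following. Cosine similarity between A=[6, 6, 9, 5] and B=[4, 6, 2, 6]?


A·B = 6·4 + 6·6 + 9·2 + 5·6 = 108
‖A‖ = √178 = 13.3417, ‖B‖ = √92 = 9.5917
cos = 108/(√178·√92) = 108/√16376 = 0.844

0.844


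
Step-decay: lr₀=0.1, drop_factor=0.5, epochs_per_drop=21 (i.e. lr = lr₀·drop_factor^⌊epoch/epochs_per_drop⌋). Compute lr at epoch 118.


n_drops = ⌊118/21⌋ = 5
lr = 0.1·0.5^5 = 0.1·0.03125 = 0.003125

0.003125


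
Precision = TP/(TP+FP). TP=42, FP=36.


Precision = TP/(TP+FP)
= 42/(42+36)
= 42/78 = 53.85%

53.85%


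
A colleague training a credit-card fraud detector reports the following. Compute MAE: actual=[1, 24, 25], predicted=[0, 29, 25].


Absolute errors: |1-0|=1, |24-29|=5, |25-25|=0
Sum = 6
MAE = 6/3 = 2

2


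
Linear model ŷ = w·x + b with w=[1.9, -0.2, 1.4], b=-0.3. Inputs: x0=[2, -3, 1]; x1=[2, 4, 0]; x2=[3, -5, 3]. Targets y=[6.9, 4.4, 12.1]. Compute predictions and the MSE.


ŷ0 = (1.9)·(2) + (-0.2)·(-3) + (1.4)·(1) - 0.3 = 5.5
ŷ1 = (1.9)·(2) + (-0.2)·(4) + (1.4)·(0) - 0.3 = 2.7
ŷ2 = (1.9)·(3) + (-0.2)·(-5) + (1.4)·(3) - 0.3 = 10.6
errors² = [1.96, 2.89, 2.25]
MSE = 7.1000/3 = 2.3667

2.3667


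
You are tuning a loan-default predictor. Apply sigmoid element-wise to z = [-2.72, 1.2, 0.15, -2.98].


σ(-2.72) = 1/(1+e^2.72) = 0.0618
σ(1.2) = 1/(1+e^-1.2) = 0.7685
σ(0.15) = 1/(1+e^-0.15) = 0.5374
σ(-2.98) = 1/(1+e^2.98) = 0.0483
result = [0.0618, 0.7685, 0.5374, 0.0483]

[0.0618, 0.7685, 0.5374, 0.0483]


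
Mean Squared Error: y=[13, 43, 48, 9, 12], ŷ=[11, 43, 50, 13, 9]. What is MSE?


Squared errors: (13-11)²=4, (43-43)²=0, (48-50)²=4, (9-13)²=16, (12-9)²=9
Sum = 33
MSE = 33/5 = 33/5

33/5


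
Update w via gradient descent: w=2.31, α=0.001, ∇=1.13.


w_new = w - α·∇
= 2.31 - 0.001·1.13
= 2.31 - 0.00113
= 2.30887

2.30887


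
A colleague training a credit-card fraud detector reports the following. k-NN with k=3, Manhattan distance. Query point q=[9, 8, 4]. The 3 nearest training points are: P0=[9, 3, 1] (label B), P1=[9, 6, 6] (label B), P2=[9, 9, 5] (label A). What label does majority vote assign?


d(q,P0) = 8  (label B)
d(q,P1) = 4  (label B)
d(q,P2) = 2  (label A)
Votes: A=1, B=2
Majority → B

B


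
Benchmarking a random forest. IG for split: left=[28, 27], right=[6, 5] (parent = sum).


Parent = [34, 32], H_parent = 0.9993
H_left = 0.9998 (n=55), H_right = 0.994 (n=11)
H_children = (55/66)·0.9998 + (11/66)·0.994 = 0.9988
IG = 0.9993 - 0.9988 = 0.0005

0.0005


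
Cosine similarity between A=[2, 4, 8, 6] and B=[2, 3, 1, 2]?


A·B = 2·2 + 4·3 + 8·1 + 6·2 = 36
‖A‖ = √120 = 10.9545, ‖B‖ = √18 = 4.2426
cos = 36/(√120·√18) = 36/√2160 = 0.7746

0.7746


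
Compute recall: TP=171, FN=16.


Recall = TP/(TP+FN)
= 171/(171+16)
= 171/187 = 91.44%

91.44%


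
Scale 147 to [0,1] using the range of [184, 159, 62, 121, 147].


min=62, max=184
(147-62)/(184-62) = 85/122 = 0.6967

0.6967


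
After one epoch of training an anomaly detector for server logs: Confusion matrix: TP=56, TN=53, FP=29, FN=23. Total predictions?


Total = TP + TN + FP + FN
= 56 + 53 + 29 + 23
= 161
(Predicted positive: 85, predicted negative: 76)

161


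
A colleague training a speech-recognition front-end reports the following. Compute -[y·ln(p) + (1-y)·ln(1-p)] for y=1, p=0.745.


BCE = -[y·ln(p) + (1-y)·ln(1-p)]
= -1·ln(0.745) - 0
= -ln(0.745) = 0.2944

0.2944


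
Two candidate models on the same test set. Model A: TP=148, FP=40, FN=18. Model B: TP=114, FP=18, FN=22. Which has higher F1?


Model A: P=148/188=0.7872, R=148/166=0.8916, F1=2PR/(P+R)=2TP/(2TP+FP+FN)=296/354=0.8362
Model B: P=114/132=0.8636, R=114/136=0.8382, F1=2PR/(P+R)=2TP/(2TP+FP+FN)=228/268=0.8507
0.8362 < 0.8507 → Model B

Model B


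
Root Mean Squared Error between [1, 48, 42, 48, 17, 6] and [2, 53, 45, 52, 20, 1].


MSE = 85/6 = 14.1667
RMSE = √(85/6) = 3.7639

3.7639


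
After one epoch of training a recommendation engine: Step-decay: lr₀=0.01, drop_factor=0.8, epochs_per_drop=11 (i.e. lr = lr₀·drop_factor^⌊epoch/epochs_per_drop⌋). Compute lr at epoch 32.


n_drops = ⌊32/11⌋ = 2
lr = 0.01·0.8^2 = 0.01·0.64 = 0.0064

0.0064


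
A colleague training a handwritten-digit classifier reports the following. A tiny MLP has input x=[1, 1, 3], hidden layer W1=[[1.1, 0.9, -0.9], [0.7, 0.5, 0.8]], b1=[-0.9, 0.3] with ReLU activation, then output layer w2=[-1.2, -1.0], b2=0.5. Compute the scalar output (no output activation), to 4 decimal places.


z1[0] = (1.1)·(1) + (0.9)·(1) + (-0.9)·(3) - 0.9 = -1.6
z1[1] = (0.7)·(1) + (0.5)·(1) + (0.8)·(3) + 0.3 = 3.9
h = ReLU(z1) = [0.0, 3.9]
output = (-1.2)·(0.0) + (-1.0)·(3.9) + 0.5 = -3.4

-3.4


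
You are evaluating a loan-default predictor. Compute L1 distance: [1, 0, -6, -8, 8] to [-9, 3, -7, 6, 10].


d = |1+ 9| + |0-3| + |-6+ 7| + |-8-6| + |8-10|
  = 10 + 3 + 1 + 14 + 2
  = 30

30


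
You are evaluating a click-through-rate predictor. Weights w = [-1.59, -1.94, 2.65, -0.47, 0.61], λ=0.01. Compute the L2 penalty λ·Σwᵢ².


‖w‖₂² = (-1.59)² + (-1.94)² + (2.65)² + (-0.47)² + (0.61)²
     = 2.5281 + 3.7636 + 7.0225 + 0.2209 + 0.3721
     = 13.9072
λ·‖w‖₂² = 0.01·13.9072 = 0.139072

0.139072


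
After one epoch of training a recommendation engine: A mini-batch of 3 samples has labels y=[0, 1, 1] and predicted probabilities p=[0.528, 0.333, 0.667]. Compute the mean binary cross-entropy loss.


L[0] = -ln(1-0.528) = -ln(0.472) = 0.7508
L[1] = -ln(0.333) = 1.0996
L[2] = -ln(0.667) = 0.405
mean = (0.7508 + 1.0996 + 0.405)/3 = 0.7518

0.7518


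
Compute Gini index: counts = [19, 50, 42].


Probabilities: [19/111, 50/111, 42/111] ≈ [0.1712, 0.4505, 0.3784]
Σpᵢ² = (361 + 2500 + 1764)/111² = 4625/12321
Gini = 1 - Σpᵢ² = 1 - 4625/12321 = 0.6246

0.6246


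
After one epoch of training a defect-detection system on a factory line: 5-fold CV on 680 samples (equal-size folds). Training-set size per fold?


Fold size = 680/5 = 136
Training per fold = 680 - 136 = 544

544


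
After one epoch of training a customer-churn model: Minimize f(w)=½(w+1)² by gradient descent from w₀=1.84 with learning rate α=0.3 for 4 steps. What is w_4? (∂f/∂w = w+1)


step 1: grad = 1.84+1 = 2.84; w = 1.84 - 0.3·(2.84) = 0.988
step 2: grad = 0.988+1 = 1.988; w = 0.988 - 0.3·(1.988) = 0.3916
step 3: grad = 0.3916+1 = 1.3916; w = 0.3916 - 0.3·(1.3916) = -0.02588
step 4: grad = -0.02588+1 = 0.97412; w = -0.02588 - 0.3·(0.97412) = -0.318116

-0.318116


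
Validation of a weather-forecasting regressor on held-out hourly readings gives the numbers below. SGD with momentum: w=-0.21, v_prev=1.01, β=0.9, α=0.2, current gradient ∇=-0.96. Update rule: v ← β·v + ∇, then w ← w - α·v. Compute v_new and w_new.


v_new = 0.9·1.01 - 0.96 = 0.909 - 0.96 = -0.051
w_new = -0.21 - 0.2·-0.051 = -0.21 + 0.0102 = -0.1998

v_new=-0.051, w_new=-0.1998


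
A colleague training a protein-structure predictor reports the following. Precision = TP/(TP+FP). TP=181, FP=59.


Precision = TP/(TP+FP)
= 181/(181+59)
= 181/240 = 75.42%

75.42%


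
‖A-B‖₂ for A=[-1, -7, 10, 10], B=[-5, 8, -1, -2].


d = √((-1+ 5)² + (-7-8)² + (10+ 1)² + (10+ 2)²)
  = √(16 + 225 + 121 + 144)
  = √506 = 22.4944

22.4944


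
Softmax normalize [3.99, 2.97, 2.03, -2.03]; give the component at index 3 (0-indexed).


Exponentials: e^3.99=54.0549, e^2.97=19.4919, e^2.03=7.6141, e^-2.03=0.1313
Sum = 81.2922
Softmax = [0.6649, 0.2398, 0.0937, 0.0016]
p[3] = 0.1313/81.2922 = 0.0016

0.0016


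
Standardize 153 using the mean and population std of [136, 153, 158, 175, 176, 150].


μ = 158, σ = 14.0594
z = (153 - 158)/14.0594 = -0.3556

-0.3556


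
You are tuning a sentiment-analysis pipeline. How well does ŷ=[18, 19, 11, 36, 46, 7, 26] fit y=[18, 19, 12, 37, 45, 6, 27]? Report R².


ȳ = 23.4286
SS_res = Σ(y-ŷ)² = 5
SS_tot = Σ(y-ȳ)² = 1145.71
R² = 1 - SS_res/SS_tot = 1 - 0.0044 = 0.9956

0.9956


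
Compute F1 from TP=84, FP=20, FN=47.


Precision = 84/104 = 0.8077
Recall = 84/131 = 0.6412
F1 = 2·P·R/(P+R) = 2·TP/(2·TP+FP+FN) = 168/(168+20+47) = 168/235 = 0.7149

0.7149


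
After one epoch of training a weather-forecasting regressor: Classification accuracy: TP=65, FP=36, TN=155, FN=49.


Accuracy = (TP+TN)/(TP+TN+FP+FN)
= (65+155)/(305)
= 220/305 = 72.13%

72.13%


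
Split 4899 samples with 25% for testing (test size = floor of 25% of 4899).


Test = ⌊4899·25/100⌋ = 1224
Train = 4899 - 1224 = 3675

Train: 3675, Test: 1224


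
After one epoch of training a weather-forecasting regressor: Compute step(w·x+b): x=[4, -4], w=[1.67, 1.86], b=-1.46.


z = (4)·(1.67) + (-4)·(1.86) - 1.46
  = -2.22
step(z) = 0 (z<0)

0


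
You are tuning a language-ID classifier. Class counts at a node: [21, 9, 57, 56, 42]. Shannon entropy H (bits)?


Probabilities: [21/185, 9/185, 57/185, 56/185, 42/185] ≈ [0.1135, 0.0486, 0.3081, 0.3027, 0.227]
H = -((21/185)·log₂(21/185) + (9/185)·log₂(9/185) + (57/185)·log₂(57/185) + (56/185)·log₂(56/185) + (42/185)·log₂(42/185))
  = 2.0993 bits

2.0993 bits


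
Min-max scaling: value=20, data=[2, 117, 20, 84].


min=2, max=117
(20-2)/(117-2) = 18/115 = 0.1565

0.1565


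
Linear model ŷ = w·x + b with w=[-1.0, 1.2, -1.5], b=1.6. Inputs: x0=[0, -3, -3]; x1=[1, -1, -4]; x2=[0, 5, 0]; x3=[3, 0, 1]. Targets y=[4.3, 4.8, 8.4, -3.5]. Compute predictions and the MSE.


ŷ0 = (-1.0)·(0) + (1.2)·(-3) + (-1.5)·(-3) + 1.6 = 2.5
ŷ1 = (-1.0)·(1) + (1.2)·(-1) + (-1.5)·(-4) + 1.6 = 5.4
ŷ2 = (-1.0)·(0) + (1.2)·(5) + (-1.5)·(0) + 1.6 = 7.6
ŷ3 = (-1.0)·(3) + (1.2)·(0) + (-1.5)·(1) + 1.6 = -2.9
errors² = [3.24, 0.36, 0.64, 0.36]
MSE = 4.6000/4 = 1.15

1.15


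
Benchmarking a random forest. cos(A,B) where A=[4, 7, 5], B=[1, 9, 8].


A·B = 4·1 + 7·9 + 5·8 = 107
‖A‖ = √90 = 9.4868, ‖B‖ = √146 = 12.083
cos = 107/(√90·√146) = 107/√13140 = 0.9334

0.9334


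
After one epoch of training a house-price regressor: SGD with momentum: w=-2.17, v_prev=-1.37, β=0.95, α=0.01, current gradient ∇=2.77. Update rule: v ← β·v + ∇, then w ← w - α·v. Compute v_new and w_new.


v_new = 0.95·-1.37 + 2.77 = -1.3015 + 2.77 = 1.4685
w_new = -2.17 - 0.01·1.4685 = -2.17 - 0.014685 = -2.184685

v_new=1.4685, w_new=-2.184685


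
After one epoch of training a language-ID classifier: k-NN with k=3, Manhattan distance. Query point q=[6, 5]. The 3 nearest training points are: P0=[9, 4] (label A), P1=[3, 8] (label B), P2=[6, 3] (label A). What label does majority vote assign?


d(q,P0) = 4  (label A)
d(q,P1) = 6  (label B)
d(q,P2) = 2  (label A)
Votes: A=2, B=1
Majority → A

A


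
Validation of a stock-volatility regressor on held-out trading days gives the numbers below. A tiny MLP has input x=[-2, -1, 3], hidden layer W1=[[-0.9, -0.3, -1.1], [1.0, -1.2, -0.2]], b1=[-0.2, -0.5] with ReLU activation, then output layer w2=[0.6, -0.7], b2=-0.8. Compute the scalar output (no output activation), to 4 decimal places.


z1[0] = (-0.9)·(-2) + (-0.3)·(-1) + (-1.1)·(3) - 0.2 = -1.4
z1[1] = (1.0)·(-2) + (-1.2)·(-1) + (-0.2)·(3) - 0.5 = -1.9
h = ReLU(z1) = [0.0, 0.0]
output = (0.6)·(0.0) + (-0.7)·(0.0) - 0.8 = -0.8

-0.8


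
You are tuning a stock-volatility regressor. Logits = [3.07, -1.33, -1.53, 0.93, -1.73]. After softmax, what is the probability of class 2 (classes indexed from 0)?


Exponentials: e^3.07=21.5419, e^-1.33=0.2645, e^-1.53=0.2165, e^0.93=2.5345, e^-1.73=0.1773
Sum = 24.7347
Softmax = [0.8709, 0.0107, 0.0088, 0.1025, 0.0072]
p[2] = 0.2165/24.7347 = 0.0088

0.0088


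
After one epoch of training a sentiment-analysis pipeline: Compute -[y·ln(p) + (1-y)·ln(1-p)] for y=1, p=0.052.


BCE = -[y·ln(p) + (1-y)·ln(1-p)]
= -1·ln(0.052) - 0
= -ln(0.052) = 2.9565

2.9565


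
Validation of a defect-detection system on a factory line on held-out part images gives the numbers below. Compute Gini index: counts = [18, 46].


Probabilities: [18/64, 46/64] ≈ [0.2812, 0.7188]
Σpᵢ² = (324 + 2116)/64² = 2440/4096
Gini = 1 - Σpᵢ² = 1 - 2440/4096 = 0.4043

0.4043


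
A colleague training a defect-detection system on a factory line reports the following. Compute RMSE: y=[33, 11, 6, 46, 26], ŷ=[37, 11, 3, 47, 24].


MSE = 30/5 = 6
RMSE = √(30/5) = 2.4495

2.4495


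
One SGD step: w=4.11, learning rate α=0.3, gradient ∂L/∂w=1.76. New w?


w_new = w - α·∇
= 4.11 - 0.3·1.76
= 4.11 - 0.528
= 3.582

3.582


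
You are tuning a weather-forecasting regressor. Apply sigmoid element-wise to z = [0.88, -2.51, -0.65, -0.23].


σ(0.88) = 1/(1+e^-0.88) = 0.7068
σ(-2.51) = 1/(1+e^2.51) = 0.0752
σ(-0.65) = 1/(1+e^0.65) = 0.343
σ(-0.23) = 1/(1+e^0.23) = 0.4428
result = [0.7068, 0.0752, 0.343, 0.4428]

[0.7068, 0.0752, 0.343, 0.4428]


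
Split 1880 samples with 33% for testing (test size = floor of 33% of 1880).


Test = ⌊1880·33/100⌋ = 620
Train = 1880 - 620 = 1260

Train: 1260, Test: 620


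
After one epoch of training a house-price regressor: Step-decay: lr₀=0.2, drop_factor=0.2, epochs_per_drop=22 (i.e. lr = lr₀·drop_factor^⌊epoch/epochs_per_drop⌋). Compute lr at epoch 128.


n_drops = ⌊128/22⌋ = 5
lr = 0.2·0.2^5 = 0.2·0.00032 = 0.000064

0.000064


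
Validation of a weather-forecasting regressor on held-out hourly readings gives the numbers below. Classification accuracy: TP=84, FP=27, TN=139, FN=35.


Accuracy = (TP+TN)/(TP+TN+FP+FN)
= (84+139)/(285)
= 223/285 = 78.25%

78.25%


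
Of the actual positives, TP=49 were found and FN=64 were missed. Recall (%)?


Recall = TP/(TP+FN)
= 49/(49+64)
= 49/113 = 43.36%

43.36%


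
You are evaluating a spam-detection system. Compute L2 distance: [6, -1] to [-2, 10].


d = √((6+ 2)² + (-1-10)²)
  = √(64 + 121)
  = √185 = 13.6015

13.6015


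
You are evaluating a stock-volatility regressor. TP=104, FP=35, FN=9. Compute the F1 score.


Precision = 104/139 = 0.7482
Recall = 104/113 = 0.9204
F1 = 2·P·R/(P+R) = 2·TP/(2·TP+FP+FN) = 208/(208+35+9) = 208/252 = 0.8254

0.8254


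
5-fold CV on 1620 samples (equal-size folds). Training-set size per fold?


Fold size = 1620/5 = 324
Training per fold = 1620 - 324 = 1296

1296


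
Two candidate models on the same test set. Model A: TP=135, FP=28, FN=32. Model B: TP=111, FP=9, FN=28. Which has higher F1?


Model A: P=135/163=0.8282, R=135/167=0.8084, F1=2PR/(P+R)=2TP/(2TP+FP+FN)=270/330=0.8182
Model B: P=111/120=0.925, R=111/139=0.7986, F1=2PR/(P+R)=2TP/(2TP+FP+FN)=222/259=0.8571
0.8182 < 0.8571 → Model B

Model B


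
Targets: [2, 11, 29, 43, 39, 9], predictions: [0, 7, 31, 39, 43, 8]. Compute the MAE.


Absolute errors: |2-0|=2, |11-7|=4, |29-31|=2, |43-39|=4, |39-43|=4, |9-8|=1
Sum = 17
MAE = 17/6 = 17/6

17/6


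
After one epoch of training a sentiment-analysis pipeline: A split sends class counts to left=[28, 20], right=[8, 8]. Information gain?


Parent = [36, 28], H_parent = 0.9887
H_left = 0.9799 (n=48), H_right = 1 (n=16)
H_children = (48/64)·0.9799 + (16/64)·1 = 0.9849
IG = 0.9887 - 0.9849 = 0.0038

0.0038


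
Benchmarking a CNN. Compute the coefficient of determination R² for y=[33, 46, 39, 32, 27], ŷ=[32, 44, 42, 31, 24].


ȳ = 35.4
SS_res = Σ(y-ŷ)² = 24
SS_tot = Σ(y-ȳ)² = 213.2
R² = 1 - SS_res/SS_tot = 1 - 0.1126 = 0.8874

0.8874


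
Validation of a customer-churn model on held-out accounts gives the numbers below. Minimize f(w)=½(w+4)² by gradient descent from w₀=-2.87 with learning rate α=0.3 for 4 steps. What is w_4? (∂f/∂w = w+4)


step 1: grad = -2.87+4 = 1.13; w = -2.87 - 0.3·(1.13) = -3.209
step 2: grad = -3.209+4 = 0.791; w = -3.209 - 0.3·(0.791) = -3.4463
step 3: grad = -3.4463+4 = 0.5537; w = -3.4463 - 0.3·(0.5537) = -3.61241
step 4: grad = -3.61241+4 = 0.38759; w = -3.61241 - 0.3·(0.38759) = -3.728687

-3.728687


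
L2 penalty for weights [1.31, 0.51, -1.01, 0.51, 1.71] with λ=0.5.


‖w‖₂² = (1.31)² + (0.51)² + (-1.01)² + (0.51)² + (1.71)²
     = 1.7161 + 0.2601 + 1.0201 + 0.2601 + 2.9241
     = 6.1805
λ·‖w‖₂² = 0.5·6.1805 = 3.09025

3.09025


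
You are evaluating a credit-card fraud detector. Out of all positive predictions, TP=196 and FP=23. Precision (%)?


Precision = TP/(TP+FP)
= 196/(196+23)
= 196/219 = 89.5%

89.5%


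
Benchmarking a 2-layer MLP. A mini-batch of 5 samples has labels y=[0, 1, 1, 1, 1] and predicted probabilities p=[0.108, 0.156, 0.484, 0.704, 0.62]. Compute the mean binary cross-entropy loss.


L[0] = -ln(1-0.108) = -ln(0.892) = 0.1143
L[1] = -ln(0.156) = 1.8579
L[2] = -ln(0.484) = 0.7257
L[3] = -ln(0.704) = 0.351
L[4] = -ln(0.62) = 0.478
mean = (0.1143 + 1.8579 + 0.7257 + 0.351 + 0.478)/5 = 0.7054

0.7054


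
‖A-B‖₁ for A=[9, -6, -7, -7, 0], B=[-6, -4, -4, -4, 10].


d = |9+ 6| + |-6+ 4| + |-7+ 4| + |-7+ 4| + |0-10|
  = 15 + 2 + 3 + 3 + 10
  = 33

33


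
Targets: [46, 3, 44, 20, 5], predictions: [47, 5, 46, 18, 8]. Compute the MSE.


Squared errors: (46-47)²=1, (3-5)²=4, (44-46)²=4, (20-18)²=4, (5-8)²=9
Sum = 22
MSE = 22/5 = 22/5

22/5


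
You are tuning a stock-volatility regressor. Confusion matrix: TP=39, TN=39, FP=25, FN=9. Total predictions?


Total = TP + TN + FP + FN
= 39 + 39 + 25 + 9
= 112
(Predicted positive: 64, predicted negative: 48)

112


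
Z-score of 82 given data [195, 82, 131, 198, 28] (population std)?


μ = 126.8, σ = 65.5848
z = (82 - 126.8)/65.5848 = -0.6831

-0.6831
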